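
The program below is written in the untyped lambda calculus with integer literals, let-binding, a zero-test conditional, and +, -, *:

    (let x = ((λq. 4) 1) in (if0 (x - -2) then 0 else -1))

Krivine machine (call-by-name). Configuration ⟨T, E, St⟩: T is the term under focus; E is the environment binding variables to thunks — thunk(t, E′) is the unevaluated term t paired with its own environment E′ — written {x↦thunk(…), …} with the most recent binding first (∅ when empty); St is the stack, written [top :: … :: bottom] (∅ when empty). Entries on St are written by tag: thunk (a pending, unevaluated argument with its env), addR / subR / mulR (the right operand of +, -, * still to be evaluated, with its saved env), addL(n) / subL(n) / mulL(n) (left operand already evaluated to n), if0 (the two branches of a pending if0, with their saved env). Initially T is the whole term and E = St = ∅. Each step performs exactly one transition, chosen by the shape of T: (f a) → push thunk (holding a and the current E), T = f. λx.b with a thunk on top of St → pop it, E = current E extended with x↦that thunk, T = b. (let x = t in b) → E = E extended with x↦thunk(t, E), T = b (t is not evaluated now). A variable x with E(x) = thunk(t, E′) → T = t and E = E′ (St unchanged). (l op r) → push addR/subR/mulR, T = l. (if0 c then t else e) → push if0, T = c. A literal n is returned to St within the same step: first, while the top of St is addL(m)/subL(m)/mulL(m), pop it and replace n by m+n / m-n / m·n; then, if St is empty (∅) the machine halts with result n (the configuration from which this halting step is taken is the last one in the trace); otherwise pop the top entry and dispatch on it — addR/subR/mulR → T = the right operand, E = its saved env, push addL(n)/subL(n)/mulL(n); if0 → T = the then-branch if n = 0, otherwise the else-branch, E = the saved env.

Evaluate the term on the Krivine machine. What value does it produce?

0. ⟨T=(let x = ((λq. 4) 1) in (if0 (x - -2) then 0 else -1)); E=∅; St=∅⟩
1. ⟨T=(if0 (x - -2) then 0 else -1); E={x↦thunk(((λq. 4) 1), ∅)}; St=∅⟩
2. ⟨T=(x - -2); E={x↦thunk(((λq. 4) 1), ∅)}; St=[if0]⟩
3. ⟨T=x; E={x↦thunk(((λq. 4) 1), ∅)}; St=[subR :: if0]⟩
4. ⟨T=((λq. 4) 1); E=∅; St=[subR :: if0]⟩
5. ⟨T=(λq. 4); E=∅; St=[thunk :: subR :: if0]⟩
6. ⟨T=4; E={q↦thunk(1, ∅)}; St=[subR :: if0]⟩
7. ⟨T=-2; E={x↦thunk(((λq. 4) 1), ∅)}; St=[subL(4) :: if0]⟩
8. ⟨T=-1; E={x↦thunk(((λq. 4) 1), ∅)}; St=∅⟩
→ final value -1

Answer: -1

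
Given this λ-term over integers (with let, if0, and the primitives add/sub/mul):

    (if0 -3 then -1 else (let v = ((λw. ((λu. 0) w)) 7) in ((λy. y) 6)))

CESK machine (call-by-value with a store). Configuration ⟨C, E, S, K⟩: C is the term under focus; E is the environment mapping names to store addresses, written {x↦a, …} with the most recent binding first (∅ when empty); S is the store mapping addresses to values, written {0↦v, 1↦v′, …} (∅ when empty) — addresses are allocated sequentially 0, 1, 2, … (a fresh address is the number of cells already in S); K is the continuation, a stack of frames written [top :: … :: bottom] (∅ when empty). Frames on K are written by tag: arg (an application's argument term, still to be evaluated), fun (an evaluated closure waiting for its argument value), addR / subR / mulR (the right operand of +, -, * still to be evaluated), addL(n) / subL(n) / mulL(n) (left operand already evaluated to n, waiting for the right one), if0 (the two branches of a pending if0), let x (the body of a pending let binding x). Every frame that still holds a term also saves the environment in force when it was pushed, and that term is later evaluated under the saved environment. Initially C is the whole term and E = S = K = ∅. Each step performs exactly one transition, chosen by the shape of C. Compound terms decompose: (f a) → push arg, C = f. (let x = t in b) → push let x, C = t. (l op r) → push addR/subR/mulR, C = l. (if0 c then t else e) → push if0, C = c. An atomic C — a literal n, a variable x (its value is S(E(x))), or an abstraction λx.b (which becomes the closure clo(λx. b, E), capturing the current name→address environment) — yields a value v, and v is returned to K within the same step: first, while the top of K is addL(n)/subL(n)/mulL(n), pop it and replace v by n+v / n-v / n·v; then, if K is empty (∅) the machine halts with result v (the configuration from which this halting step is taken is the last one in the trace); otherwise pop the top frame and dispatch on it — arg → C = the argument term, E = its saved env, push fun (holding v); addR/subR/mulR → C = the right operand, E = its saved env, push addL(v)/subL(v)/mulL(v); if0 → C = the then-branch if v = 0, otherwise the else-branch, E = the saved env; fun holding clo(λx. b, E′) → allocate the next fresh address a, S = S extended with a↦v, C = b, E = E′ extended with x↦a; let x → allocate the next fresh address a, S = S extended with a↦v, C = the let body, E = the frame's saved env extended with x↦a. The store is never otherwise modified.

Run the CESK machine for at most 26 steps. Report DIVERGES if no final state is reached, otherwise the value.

Answer: 6

Execution trace:
t=0: ⟨C=(if0 -3 then -1 else (let v = ((λw. ((λu. 0) w)) 7) in ((λy. y) 6))); E=∅; S=∅; K=∅⟩
t=1: ⟨C=-3; E=∅; S=∅; K=[if0]⟩
t=2: ⟨C=(let v = ((λw. ((λu. 0) w)) 7) in ((λy. y) 6)); E=∅; S=∅; K=∅⟩
t=3: ⟨C=((λw. ((λu. 0) w)) 7); E=∅; S=∅; K=[let v]⟩
t=4: ⟨C=(λw. ((λu. 0) w)); E=∅; S=∅; K=[arg :: let v]⟩
t=5: ⟨C=7; E=∅; S=∅; K=[fun :: let v]⟩
t=6: ⟨C=((λu. 0) w); E={w↦0}; S={0↦7}; K=[let v]⟩
t=7: ⟨C=(λu. 0); E={w↦0}; S={0↦7}; K=[arg :: let v]⟩
t=8: ⟨C=w; E={w↦0}; S={0↦7}; K=[fun :: let v]⟩
t=9: ⟨C=0; E={u↦1, w↦0}; S={0↦7, 1↦7}; K=[let v]⟩
t=10: ⟨C=((λy. y) 6); E={v↦2}; S={0↦7, 1↦7, 2↦0}; K=∅⟩
t=11: ⟨C=(λy. y); E={v↦2}; S={0↦7, 1↦7, 2↦0}; K=[arg]⟩
t=12: ⟨C=6; E={v↦2}; S={0↦7, 1↦7, 2↦0}; K=[fun]⟩
t=13: ⟨C=y; E={y↦3, v↦2}; S={0↦7, 1↦7, 2↦0, 3↦6}; K=∅⟩
→ final value 6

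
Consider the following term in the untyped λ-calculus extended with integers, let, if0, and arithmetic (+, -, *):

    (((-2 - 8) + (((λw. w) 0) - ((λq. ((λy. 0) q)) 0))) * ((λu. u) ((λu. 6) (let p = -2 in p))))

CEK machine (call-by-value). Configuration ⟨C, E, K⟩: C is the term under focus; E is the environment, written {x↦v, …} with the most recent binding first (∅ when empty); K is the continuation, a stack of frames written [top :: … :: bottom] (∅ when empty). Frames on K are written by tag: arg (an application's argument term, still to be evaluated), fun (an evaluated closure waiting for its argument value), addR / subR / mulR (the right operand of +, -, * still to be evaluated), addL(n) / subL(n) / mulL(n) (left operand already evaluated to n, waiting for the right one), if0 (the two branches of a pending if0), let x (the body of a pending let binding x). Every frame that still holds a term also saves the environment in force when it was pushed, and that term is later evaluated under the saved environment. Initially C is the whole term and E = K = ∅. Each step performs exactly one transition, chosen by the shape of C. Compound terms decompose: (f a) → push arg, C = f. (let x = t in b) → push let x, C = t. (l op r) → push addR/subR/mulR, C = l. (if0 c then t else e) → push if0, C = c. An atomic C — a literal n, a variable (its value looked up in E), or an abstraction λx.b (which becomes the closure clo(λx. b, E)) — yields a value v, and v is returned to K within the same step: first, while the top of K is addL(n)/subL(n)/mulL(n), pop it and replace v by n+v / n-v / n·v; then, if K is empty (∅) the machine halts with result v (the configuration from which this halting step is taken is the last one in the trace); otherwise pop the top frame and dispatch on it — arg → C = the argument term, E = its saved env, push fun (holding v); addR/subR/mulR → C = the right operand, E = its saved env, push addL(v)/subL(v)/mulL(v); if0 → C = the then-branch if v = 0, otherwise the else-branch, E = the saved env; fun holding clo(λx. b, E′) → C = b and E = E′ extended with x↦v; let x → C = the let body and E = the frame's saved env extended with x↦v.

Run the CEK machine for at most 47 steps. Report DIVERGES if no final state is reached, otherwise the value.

t=0: <C=(((-2 - 8) + (((λw. w) 0) - ((λq. ((λy. 0) q)) 0))) * ((λu. u) ((λu. 6) (let p = -2 in p)))), E=∅, K=∅>
t=1: <C=((-2 - 8) + (((λw. w) 0) - ((λq. ((λy. 0) q)) 0))), E=∅, K=[mulR]>
t=2: <C=(-2 - 8), E=∅, K=[addR :: mulR]>
t=3: <C=-2, E=∅, K=[subR :: addR :: mulR]>
t=4: <C=8, E=∅, K=[subL(-2) :: addR :: mulR]>
t=5: <C=(((λw. w) 0) - ((λq. ((λy. 0) q)) 0)), E=∅, K=[addL(-10) :: mulR]>
t=6: <C=((λw. w) 0), E=∅, K=[subR :: addL(-10) :: mulR]>
t=7: <C=(λw. w), E=∅, K=[arg :: subR :: addL(-10) :: mulR]>
t=8: <C=0, E=∅, K=[fun :: subR :: addL(-10) :: mulR]>
t=9: <C=w, E={w↦0}, K=[subR :: addL(-10) :: mulR]>
t=10: <C=((λq. ((λy. 0) q)) 0), E=∅, K=[subL(0) :: addL(-10) :: mulR]>
t=11: <C=(λq. ((λy. 0) q)), E=∅, K=[arg :: subL(0) :: addL(-10) :: mulR]>
t=12: <C=0, E=∅, K=[fun :: subL(0) :: addL(-10) :: mulR]>
t=13: <C=((λy. 0) q), E={q↦0}, K=[subL(0) :: addL(-10) :: mulR]>
t=14: <C=(λy. 0), E={q↦0}, K=[arg :: subL(0) :: addL(-10) :: mulR]>
t=15: <C=q, E={q↦0}, K=[fun :: subL(0) :: addL(-10) :: mulR]>
t=16: <C=0, E={y↦0, q↦0}, K=[subL(0) :: addL(-10) :: mulR]>
t=17: <C=((λu. u) ((λu. 6) (let p = -2 in p))), E=∅, K=[mulL(-10)]>
t=18: <C=(λu. u), E=∅, K=[arg :: mulL(-10)]>
t=19: <C=((λu. 6) (let p = -2 in p)), E=∅, K=[fun :: mulL(-10)]>
t=20: <C=(λu. 6), E=∅, K=[arg :: fun :: mulL(-10)]>
t=21: <C=(let p = -2 in p), E=∅, K=[fun :: fun :: mulL(-10)]>
t=22: <C=-2, E=∅, K=[let p :: fun :: fun :: mulL(-10)]>
t=23: <C=p, E={p↦-2}, K=[fun :: fun :: mulL(-10)]>
t=24: <C=6, E={u↦-2}, K=[fun :: mulL(-10)]>
t=25: <C=u, E={u↦6}, K=[mulL(-10)]>
→ final value -60

Answer: -60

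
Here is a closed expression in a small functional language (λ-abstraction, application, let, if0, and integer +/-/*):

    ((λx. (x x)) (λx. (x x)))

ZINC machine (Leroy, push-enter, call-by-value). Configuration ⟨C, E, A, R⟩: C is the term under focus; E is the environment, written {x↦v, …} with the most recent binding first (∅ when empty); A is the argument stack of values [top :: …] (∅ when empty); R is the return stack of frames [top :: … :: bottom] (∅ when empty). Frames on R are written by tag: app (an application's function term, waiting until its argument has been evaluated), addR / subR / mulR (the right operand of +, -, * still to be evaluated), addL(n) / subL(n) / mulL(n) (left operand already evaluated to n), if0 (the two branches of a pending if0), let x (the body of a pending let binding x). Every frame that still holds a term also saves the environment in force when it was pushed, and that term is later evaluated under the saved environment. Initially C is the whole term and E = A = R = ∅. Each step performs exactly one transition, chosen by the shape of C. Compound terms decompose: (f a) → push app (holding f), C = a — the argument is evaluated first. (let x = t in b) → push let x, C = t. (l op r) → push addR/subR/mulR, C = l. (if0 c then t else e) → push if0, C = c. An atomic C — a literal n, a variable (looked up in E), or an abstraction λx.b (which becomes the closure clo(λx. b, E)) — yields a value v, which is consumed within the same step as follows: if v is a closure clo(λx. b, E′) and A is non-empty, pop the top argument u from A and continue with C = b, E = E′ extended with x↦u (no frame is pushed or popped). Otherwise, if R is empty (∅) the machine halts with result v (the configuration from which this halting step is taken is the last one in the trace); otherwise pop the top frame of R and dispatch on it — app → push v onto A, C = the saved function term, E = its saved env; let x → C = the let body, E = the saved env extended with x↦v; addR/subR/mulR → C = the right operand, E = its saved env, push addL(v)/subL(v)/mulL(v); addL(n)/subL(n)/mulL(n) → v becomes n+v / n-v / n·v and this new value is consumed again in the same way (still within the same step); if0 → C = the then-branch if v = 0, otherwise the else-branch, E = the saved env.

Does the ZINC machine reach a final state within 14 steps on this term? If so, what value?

Answer: DIVERGES (no final state within 14 steps)

Machine steps:
t=0: <C=((λx. (x x)) (λx. (x x))), E=∅, A=∅, R=∅>
t=1: <C=(λx. (x x)), E=∅, A=∅, R=[app]>
t=2: <C=(λx. (x x)), E=∅, A=[clo(λx. (x x), ∅)], R=∅>
t=3: <C=(x x), E={x↦clo(λx. (x x), ∅)}, A=∅, R=∅>
t=4: <C=x, E={x↦clo(λx. (x x), ∅)}, A=∅, R=[app]>
t=5: <C=x, E={x↦clo(λx. (x x), ∅)}, A=[clo(λx. (x x), ∅)], R=∅>
… configuration repeats with period 3 (steps 3–5 recur indefinitely) …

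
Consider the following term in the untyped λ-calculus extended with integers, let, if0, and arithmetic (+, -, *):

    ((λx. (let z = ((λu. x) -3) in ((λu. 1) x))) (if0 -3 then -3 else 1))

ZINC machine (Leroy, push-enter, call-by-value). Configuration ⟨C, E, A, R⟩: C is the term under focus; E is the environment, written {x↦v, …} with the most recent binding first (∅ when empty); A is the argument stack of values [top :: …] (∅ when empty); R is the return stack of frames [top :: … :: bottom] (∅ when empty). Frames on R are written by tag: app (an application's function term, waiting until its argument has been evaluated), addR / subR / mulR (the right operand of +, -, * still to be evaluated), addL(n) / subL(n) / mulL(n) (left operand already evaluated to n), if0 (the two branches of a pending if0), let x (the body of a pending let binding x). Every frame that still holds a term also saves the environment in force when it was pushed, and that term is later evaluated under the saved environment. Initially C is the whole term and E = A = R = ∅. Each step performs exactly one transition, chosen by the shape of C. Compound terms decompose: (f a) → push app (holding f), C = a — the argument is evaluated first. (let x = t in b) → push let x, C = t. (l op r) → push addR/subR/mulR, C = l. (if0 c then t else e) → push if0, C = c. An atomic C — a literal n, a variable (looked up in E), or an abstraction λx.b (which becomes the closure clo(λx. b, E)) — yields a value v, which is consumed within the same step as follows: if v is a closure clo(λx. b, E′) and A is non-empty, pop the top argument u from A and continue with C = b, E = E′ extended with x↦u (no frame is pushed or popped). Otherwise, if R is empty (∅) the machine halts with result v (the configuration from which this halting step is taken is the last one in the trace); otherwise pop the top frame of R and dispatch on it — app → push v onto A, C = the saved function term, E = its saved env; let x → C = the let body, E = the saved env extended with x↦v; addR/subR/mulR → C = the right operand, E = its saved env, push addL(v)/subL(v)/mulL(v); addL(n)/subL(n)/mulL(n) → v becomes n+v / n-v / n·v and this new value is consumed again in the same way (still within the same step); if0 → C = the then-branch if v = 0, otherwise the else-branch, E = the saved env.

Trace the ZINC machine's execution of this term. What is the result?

Answer: 1

Derivation:
[0] [C=((λx. (let z = ((λu. x) -3) in ((λu. 1) x))) (if0 -3 then -3 else 1)) | E=∅ | A=∅ | R=∅]
[1] [C=(if0 -3 then -3 else 1) | E=∅ | A=∅ | R=[app]]
[2] [C=-3 | E=∅ | A=∅ | R=[if0 :: app]]
[3] [C=1 | E=∅ | A=∅ | R=[app]]
[4] [C=(λx. (let z = ((λu. x) -3) in ((λu. 1) x))) | E=∅ | A=[1] | R=∅]
[5] [C=(let z = ((λu. x) -3) in ((λu. 1) x)) | E={x↦1} | A=∅ | R=∅]
[6] [C=((λu. x) -3) | E={x↦1} | A=∅ | R=[let z]]
[7] [C=-3 | E={x↦1} | A=∅ | R=[app :: let z]]
[8] [C=(λu. x) | E={x↦1} | A=[-3] | R=[let z]]
[9] [C=x | E={u↦-3, x↦1} | A=∅ | R=[let z]]
[10] [C=((λu. 1) x) | E={z↦1, x↦1} | A=∅ | R=∅]
[11] [C=x | E={z↦1, x↦1} | A=∅ | R=[app]]
[12] [C=(λu. 1) | E={z↦1, x↦1} | A=[1] | R=∅]
[13] [C=1 | E={u↦1, z↦1, x↦1} | A=∅ | R=∅]
→ final value 1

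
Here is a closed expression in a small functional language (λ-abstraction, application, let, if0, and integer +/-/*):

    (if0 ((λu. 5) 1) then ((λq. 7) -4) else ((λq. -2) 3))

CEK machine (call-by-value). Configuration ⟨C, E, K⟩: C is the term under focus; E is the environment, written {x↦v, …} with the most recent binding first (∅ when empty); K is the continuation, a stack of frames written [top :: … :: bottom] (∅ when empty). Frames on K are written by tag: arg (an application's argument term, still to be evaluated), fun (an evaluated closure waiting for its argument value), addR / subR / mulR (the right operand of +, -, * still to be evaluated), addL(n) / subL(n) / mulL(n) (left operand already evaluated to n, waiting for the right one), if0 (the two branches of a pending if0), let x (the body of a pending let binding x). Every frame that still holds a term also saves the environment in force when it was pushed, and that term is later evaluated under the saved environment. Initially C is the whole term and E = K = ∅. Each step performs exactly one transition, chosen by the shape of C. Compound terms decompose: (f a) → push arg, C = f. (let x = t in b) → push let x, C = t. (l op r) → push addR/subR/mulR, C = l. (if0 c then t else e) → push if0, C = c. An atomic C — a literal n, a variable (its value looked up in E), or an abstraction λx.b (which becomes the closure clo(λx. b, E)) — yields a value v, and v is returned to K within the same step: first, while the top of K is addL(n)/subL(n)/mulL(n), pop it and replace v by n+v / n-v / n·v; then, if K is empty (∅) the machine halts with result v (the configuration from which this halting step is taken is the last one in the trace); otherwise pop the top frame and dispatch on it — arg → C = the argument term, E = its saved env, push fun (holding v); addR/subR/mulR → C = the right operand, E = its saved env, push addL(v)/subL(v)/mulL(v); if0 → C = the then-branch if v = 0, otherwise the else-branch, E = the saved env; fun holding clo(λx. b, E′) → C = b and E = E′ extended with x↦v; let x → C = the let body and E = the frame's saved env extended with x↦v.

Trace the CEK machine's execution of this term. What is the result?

Answer: -2

Execution trace:
step 0: <C=(if0 ((λu. 5) 1) then ((λq. 7) -4) else ((λq. -2) 3)), E=∅, K=∅>
step 1: <C=((λu. 5) 1), E=∅, K=[if0]>
step 2: <C=(λu. 5), E=∅, K=[arg :: if0]>
step 3: <C=1, E=∅, K=[fun :: if0]>
step 4: <C=5, E={u↦1}, K=[if0]>
step 5: <C=((λq. -2) 3), E=∅, K=∅>
step 6: <C=(λq. -2), E=∅, K=[arg]>
step 7: <C=3, E=∅, K=[fun]>
step 8: <C=-2, E={q↦3}, K=∅>
→ final value -2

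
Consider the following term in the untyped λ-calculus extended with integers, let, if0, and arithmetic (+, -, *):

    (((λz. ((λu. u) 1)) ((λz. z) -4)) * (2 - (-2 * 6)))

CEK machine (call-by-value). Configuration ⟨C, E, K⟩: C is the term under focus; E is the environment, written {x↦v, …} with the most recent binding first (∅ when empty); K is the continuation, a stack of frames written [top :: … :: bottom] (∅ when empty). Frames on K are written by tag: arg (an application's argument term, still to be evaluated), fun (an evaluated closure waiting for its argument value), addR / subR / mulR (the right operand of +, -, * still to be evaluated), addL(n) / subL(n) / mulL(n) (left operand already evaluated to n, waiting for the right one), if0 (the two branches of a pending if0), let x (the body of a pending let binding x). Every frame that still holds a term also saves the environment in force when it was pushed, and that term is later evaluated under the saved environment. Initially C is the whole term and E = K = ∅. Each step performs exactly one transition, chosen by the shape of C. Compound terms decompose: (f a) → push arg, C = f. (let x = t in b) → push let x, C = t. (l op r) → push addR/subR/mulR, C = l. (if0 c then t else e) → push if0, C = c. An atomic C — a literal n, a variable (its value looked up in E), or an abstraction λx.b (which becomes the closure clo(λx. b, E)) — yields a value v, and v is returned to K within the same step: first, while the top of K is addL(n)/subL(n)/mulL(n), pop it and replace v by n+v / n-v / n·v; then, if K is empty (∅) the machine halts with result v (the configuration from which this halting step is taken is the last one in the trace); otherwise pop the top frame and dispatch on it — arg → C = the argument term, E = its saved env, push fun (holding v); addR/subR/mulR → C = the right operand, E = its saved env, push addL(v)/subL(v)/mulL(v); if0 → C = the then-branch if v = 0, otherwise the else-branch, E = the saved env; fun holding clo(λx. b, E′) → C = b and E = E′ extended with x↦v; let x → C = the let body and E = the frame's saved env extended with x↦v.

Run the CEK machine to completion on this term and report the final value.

t=0: [C=(((λz. ((λu. u) 1)) ((λz. z) -4)) * (2 - (-2 * 6))) | E=∅ | K=∅]
t=1: [C=((λz. ((λu. u) 1)) ((λz. z) -4)) | E=∅ | K=[mulR]]
t=2: [C=(λz. ((λu. u) 1)) | E=∅ | K=[arg :: mulR]]
t=3: [C=((λz. z) -4) | E=∅ | K=[fun :: mulR]]
t=4: [C=(λz. z) | E=∅ | K=[arg :: fun :: mulR]]
t=5: [C=-4 | E=∅ | K=[fun :: fun :: mulR]]
t=6: [C=z | E={z↦-4} | K=[fun :: mulR]]
t=7: [C=((λu. u) 1) | E={z↦-4} | K=[mulR]]
t=8: [C=(λu. u) | E={z↦-4} | K=[arg :: mulR]]
t=9: [C=1 | E={z↦-4} | K=[fun :: mulR]]
t=10: [C=u | E={u↦1, z↦-4} | K=[mulR]]
t=11: [C=(2 - (-2 * 6)) | E=∅ | K=[mulL(1)]]
t=12: [C=2 | E=∅ | K=[subR :: mulL(1)]]
t=13: [C=(-2 * 6) | E=∅ | K=[subL(2) :: mulL(1)]]
t=14: [C=-2 | E=∅ | K=[mulR :: subL(2) :: mulL(1)]]
t=15: [C=6 | E=∅ | K=[mulL(-2) :: subL(2) :: mulL(1)]]
→ final value 14

Answer: 14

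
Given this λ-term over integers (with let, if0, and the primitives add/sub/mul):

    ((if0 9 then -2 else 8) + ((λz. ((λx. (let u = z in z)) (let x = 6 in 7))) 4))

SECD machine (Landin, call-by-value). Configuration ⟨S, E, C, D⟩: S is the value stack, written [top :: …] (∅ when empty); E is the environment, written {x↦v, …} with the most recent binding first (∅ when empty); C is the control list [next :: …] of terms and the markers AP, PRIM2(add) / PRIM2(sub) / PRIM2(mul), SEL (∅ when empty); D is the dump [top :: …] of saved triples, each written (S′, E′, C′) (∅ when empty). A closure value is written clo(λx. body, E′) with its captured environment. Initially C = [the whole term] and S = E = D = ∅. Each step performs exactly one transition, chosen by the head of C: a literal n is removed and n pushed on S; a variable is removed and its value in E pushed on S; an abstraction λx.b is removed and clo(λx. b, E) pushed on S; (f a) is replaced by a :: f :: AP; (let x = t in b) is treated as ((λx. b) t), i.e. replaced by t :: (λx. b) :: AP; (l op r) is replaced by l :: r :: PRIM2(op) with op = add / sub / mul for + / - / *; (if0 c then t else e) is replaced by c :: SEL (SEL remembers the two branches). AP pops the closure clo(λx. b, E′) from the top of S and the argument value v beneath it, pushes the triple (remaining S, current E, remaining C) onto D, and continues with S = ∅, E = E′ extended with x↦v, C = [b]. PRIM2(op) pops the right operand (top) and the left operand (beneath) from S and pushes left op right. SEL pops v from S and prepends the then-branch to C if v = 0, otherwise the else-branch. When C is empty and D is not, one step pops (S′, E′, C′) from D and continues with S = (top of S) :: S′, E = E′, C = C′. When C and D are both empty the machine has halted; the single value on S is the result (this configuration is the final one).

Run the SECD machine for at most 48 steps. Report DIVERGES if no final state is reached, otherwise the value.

Answer: 12

Machine steps:
[0] ⟨S=∅; E=∅; C=[((if0 9 then -2 else 8) + ((λz. ((λx. (let u = z in z)) (let x = 6 in 7))) 4))]; D=∅⟩
[1] ⟨S=∅; E=∅; C=[(if0 9 then -2 else 8) :: ((λz. ((λx. (let u = z in z)) (let x = 6 in 7))) 4) :: PRIM2(add)]; D=∅⟩
[2] ⟨S=∅; E=∅; C=[9 :: SEL :: ((λz. ((λx. (let u = z in z)) (let x = 6 in 7))) 4) :: PRIM2(add)]; D=∅⟩
[3] ⟨S=[9]; E=∅; C=[SEL :: ((λz. ((λx. (let u = z in z)) (let x = 6 in 7))) 4) :: PRIM2(add)]; D=∅⟩
[4] ⟨S=∅; E=∅; C=[8 :: ((λz. ((λx. (let u = z in z)) (let x = 6 in 7))) 4) :: PRIM2(add)]; D=∅⟩
[5] ⟨S=[8]; E=∅; C=[((λz. ((λx. (let u = z in z)) (let x = 6 in 7))) 4) :: PRIM2(add)]; D=∅⟩
[6] ⟨S=[8]; E=∅; C=[4 :: (λz. ((λx. (let u = z in z)) (let x = 6 in 7))) :: AP :: PRIM2(add)]; D=∅⟩
[7] ⟨S=[4 :: 8]; E=∅; C=[(λz. ((λx. (let u = z in z)) (let x = 6 in 7))) :: AP :: PRIM2(add)]; D=∅⟩
[8] ⟨S=[clo(λz. ((λx. (let u = z in z)) (let x = 6 in 7)), ∅) :: 4 :: 8]; E=∅; C=[AP :: PRIM2(add)]; D=∅⟩
[9] ⟨S=∅; E={z↦4}; C=[((λx. (let u = z in z)) (let x = 6 in 7))]; D=[([8], ∅, [PRIM2(add)])]⟩
[10] ⟨S=∅; E={z↦4}; C=[(let x = 6 in 7) :: (λx. (let u = z in z)) :: AP]; D=[([8], ∅, [PRIM2(add)])]⟩
[11] ⟨S=∅; E={z↦4}; C=[6 :: (λx. 7) :: AP :: (λx. (let u = z in z)) :: AP]; D=[([8], ∅, [PRIM2(add)])]⟩
[12] ⟨S=[6]; E={z↦4}; C=[(λx. 7) :: AP :: (λx. (let u = z in z)) :: AP]; D=[([8], ∅, [PRIM2(add)])]⟩
[13] ⟨S=[clo(λx. 7, {z↦4}) :: 6]; E={z↦4}; C=[AP :: (λx. (let u = z in z)) :: AP]; D=[([8], ∅, [PRIM2(add)])]⟩
[14] ⟨S=∅; E={x↦6, z↦4}; C=[7]; D=[(∅, {z↦4}, [(λx. (let u = z in z)) :: AP]) :: ([8], ∅, [PRIM2(add)])]⟩
[15] ⟨S=[7]; E={x↦6, z↦4}; C=∅; D=[(∅, {z↦4}, [(λx. (let u = z in z)) :: AP]) :: ([8], ∅, [PRIM2(add)])]⟩
[16] ⟨S=[7]; E={z↦4}; C=[(λx. (let u = z in z)) :: AP]; D=[([8], ∅, [PRIM2(add)])]⟩
[17] ⟨S=[clo(λx. (let u = z in z), {z↦4}) :: 7]; E={z↦4}; C=[AP]; D=[([8], ∅, [PRIM2(add)])]⟩
[18] ⟨S=∅; E={x↦7, z↦4}; C=[(let u = z in z)]; D=[(∅, {z↦4}, ∅) :: ([8], ∅, [PRIM2(add)])]⟩
[19] ⟨S=∅; E={x↦7, z↦4}; C=[z :: (λu. z) :: AP]; D=[(∅, {z↦4}, ∅) :: ([8], ∅, [PRIM2(add)])]⟩
[20] ⟨S=[4]; E={x↦7, z↦4}; C=[(λu. z) :: AP]; D=[(∅, {z↦4}, ∅) :: ([8], ∅, [PRIM2(add)])]⟩
[21] ⟨S=[clo(λu. z, {x↦7, z↦4}) :: 4]; E={x↦7, z↦4}; C=[AP]; D=[(∅, {z↦4}, ∅) :: ([8], ∅, [PRIM2(add)])]⟩
[22] ⟨S=∅; E={u↦4, x↦7, z↦4}; C=[z]; D=[(∅, {x↦7, z↦4}, ∅) :: (∅, {z↦4}, ∅) :: ([8], ∅, [PRIM2(add)])]⟩
[23] ⟨S=[4]; E={u↦4, x↦7, z↦4}; C=∅; D=[(∅, {x↦7, z↦4}, ∅) :: (∅, {z↦4}, ∅) :: ([8], ∅, [PRIM2(add)])]⟩
[24] ⟨S=[4]; E={x↦7, z↦4}; C=∅; D=[(∅, {z↦4}, ∅) :: ([8], ∅, [PRIM2(add)])]⟩
[25] ⟨S=[4]; E={z↦4}; C=∅; D=[([8], ∅, [PRIM2(add)])]⟩
[26] ⟨S=[4 :: 8]; E=∅; C=[PRIM2(add)]; D=∅⟩
[27] ⟨S=[12]; E=∅; C=∅; D=∅⟩
→ final value 12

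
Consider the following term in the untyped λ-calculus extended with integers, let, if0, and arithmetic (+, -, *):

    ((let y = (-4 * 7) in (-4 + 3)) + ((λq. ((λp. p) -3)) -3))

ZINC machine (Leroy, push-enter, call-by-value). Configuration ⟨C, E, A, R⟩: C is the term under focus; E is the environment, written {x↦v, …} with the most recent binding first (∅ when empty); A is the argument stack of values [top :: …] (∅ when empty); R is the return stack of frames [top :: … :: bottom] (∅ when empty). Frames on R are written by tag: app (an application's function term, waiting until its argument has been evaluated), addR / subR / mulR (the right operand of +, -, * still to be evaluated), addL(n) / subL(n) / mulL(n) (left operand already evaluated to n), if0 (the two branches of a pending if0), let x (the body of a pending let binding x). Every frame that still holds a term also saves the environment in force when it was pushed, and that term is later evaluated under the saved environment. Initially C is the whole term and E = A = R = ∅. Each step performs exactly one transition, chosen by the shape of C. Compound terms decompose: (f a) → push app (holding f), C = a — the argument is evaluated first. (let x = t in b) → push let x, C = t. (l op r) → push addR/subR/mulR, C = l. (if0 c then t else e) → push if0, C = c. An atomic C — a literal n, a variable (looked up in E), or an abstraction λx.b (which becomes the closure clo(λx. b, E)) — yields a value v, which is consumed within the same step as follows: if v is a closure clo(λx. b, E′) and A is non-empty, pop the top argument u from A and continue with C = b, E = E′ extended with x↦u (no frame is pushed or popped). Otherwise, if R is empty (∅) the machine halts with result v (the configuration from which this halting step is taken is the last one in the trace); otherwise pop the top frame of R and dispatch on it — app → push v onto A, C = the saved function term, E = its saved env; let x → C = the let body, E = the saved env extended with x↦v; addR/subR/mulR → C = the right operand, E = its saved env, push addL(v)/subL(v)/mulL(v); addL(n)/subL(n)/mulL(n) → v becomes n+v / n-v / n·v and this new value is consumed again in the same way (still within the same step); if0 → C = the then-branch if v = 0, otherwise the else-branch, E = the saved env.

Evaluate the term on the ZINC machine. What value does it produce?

[0] [C=((let y = (-4 * 7) in (-4 + 3)) + ((λq. ((λp. p) -3)) -3)) | E=∅ | A=∅ | R=∅]
[1] [C=(let y = (-4 * 7) in (-4 + 3)) | E=∅ | A=∅ | R=[addR]]
[2] [C=(-4 * 7) | E=∅ | A=∅ | R=[let y :: addR]]
[3] [C=-4 | E=∅ | A=∅ | R=[mulR :: let y :: addR]]
[4] [C=7 | E=∅ | A=∅ | R=[mulL(-4) :: let y :: addR]]
[5] [C=(-4 + 3) | E={y↦-28} | A=∅ | R=[addR]]
[6] [C=-4 | E={y↦-28} | A=∅ | R=[addR :: addR]]
[7] [C=3 | E={y↦-28} | A=∅ | R=[addL(-4) :: addR]]
[8] [C=((λq. ((λp. p) -3)) -3) | E=∅ | A=∅ | R=[addL(-1)]]
[9] [C=-3 | E=∅ | A=∅ | R=[app :: addL(-1)]]
[10] [C=(λq. ((λp. p) -3)) | E=∅ | A=[-3] | R=[addL(-1)]]
[11] [C=((λp. p) -3) | E={q↦-3} | A=∅ | R=[addL(-1)]]
[12] [C=-3 | E={q↦-3} | A=∅ | R=[app :: addL(-1)]]
[13] [C=(λp. p) | E={q↦-3} | A=[-3] | R=[addL(-1)]]
[14] [C=p | E={p↦-3, q↦-3} | A=∅ | R=[addL(-1)]]
→ final value -4

Answer: -4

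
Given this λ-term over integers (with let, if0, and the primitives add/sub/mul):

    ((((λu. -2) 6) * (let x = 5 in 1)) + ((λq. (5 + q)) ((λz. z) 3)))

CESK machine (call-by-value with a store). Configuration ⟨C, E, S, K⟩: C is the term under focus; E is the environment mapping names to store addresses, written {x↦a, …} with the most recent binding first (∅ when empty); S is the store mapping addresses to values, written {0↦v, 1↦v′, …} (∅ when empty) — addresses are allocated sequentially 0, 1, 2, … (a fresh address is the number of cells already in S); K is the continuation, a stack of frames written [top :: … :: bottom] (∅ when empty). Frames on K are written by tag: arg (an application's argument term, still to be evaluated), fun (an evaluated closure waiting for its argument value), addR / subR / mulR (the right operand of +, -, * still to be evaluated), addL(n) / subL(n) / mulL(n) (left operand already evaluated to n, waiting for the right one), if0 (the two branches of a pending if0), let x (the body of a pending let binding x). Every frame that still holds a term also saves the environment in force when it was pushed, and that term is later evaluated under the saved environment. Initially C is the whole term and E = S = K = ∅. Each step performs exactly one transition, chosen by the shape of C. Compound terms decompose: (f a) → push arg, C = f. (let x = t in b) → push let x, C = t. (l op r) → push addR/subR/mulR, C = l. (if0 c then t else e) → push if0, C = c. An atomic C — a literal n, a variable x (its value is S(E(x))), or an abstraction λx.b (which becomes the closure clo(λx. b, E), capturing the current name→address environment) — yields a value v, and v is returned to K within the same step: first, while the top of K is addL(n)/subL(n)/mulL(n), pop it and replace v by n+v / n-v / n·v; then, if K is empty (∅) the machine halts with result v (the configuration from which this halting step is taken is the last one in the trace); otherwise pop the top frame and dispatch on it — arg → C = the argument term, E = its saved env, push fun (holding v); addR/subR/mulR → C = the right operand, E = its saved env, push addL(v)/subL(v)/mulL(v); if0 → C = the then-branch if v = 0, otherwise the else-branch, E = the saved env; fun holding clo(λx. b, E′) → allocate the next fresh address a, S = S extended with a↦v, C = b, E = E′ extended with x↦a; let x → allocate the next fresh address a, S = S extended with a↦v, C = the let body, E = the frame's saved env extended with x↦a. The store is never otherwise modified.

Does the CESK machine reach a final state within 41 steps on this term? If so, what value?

Answer: 6

Machine steps:
[0] ⟨C=((((λu. -2) 6) * (let x = 5 in 1)) + ((λq. (5 + q)) ((λz. z) 3))); E=∅; S=∅; K=∅⟩
[1] ⟨C=(((λu. -2) 6) * (let x = 5 in 1)); E=∅; S=∅; K=[addR]⟩
[2] ⟨C=((λu. -2) 6); E=∅; S=∅; K=[mulR :: addR]⟩
[3] ⟨C=(λu. -2); E=∅; S=∅; K=[arg :: mulR :: addR]⟩
[4] ⟨C=6; E=∅; S=∅; K=[fun :: mulR :: addR]⟩
[5] ⟨C=-2; E={u↦0}; S={0↦6}; K=[mulR :: addR]⟩
[6] ⟨C=(let x = 5 in 1); E=∅; S={0↦6}; K=[mulL(-2) :: addR]⟩
[7] ⟨C=5; E=∅; S={0↦6}; K=[let x :: mulL(-2) :: addR]⟩
[8] ⟨C=1; E={x↦1}; S={0↦6, 1↦5}; K=[mulL(-2) :: addR]⟩
[9] ⟨C=((λq. (5 + q)) ((λz. z) 3)); E=∅; S={0↦6, 1↦5}; K=[addL(-2)]⟩
[10] ⟨C=(λq. (5 + q)); E=∅; S={0↦6, 1↦5}; K=[arg :: addL(-2)]⟩
[11] ⟨C=((λz. z) 3); E=∅; S={0↦6, 1↦5}; K=[fun :: addL(-2)]⟩
[12] ⟨C=(λz. z); E=∅; S={0↦6, 1↦5}; K=[arg :: fun :: addL(-2)]⟩
[13] ⟨C=3; E=∅; S={0↦6, 1↦5}; K=[fun :: fun :: addL(-2)]⟩
[14] ⟨C=z; E={z↦2}; S={0↦6, 1↦5, 2↦3}; K=[fun :: addL(-2)]⟩
[15] ⟨C=(5 + q); E={q↦3}; S={0↦6, 1↦5, 2↦3, 3↦3}; K=[addL(-2)]⟩
[16] ⟨C=5; E={q↦3}; S={0↦6, 1↦5, 2↦3, 3↦3}; K=[addR :: addL(-2)]⟩
[17] ⟨C=q; E={q↦3}; S={0↦6, 1↦5, 2↦3, 3↦3}; K=[addL(5) :: addL(-2)]⟩
→ final value 6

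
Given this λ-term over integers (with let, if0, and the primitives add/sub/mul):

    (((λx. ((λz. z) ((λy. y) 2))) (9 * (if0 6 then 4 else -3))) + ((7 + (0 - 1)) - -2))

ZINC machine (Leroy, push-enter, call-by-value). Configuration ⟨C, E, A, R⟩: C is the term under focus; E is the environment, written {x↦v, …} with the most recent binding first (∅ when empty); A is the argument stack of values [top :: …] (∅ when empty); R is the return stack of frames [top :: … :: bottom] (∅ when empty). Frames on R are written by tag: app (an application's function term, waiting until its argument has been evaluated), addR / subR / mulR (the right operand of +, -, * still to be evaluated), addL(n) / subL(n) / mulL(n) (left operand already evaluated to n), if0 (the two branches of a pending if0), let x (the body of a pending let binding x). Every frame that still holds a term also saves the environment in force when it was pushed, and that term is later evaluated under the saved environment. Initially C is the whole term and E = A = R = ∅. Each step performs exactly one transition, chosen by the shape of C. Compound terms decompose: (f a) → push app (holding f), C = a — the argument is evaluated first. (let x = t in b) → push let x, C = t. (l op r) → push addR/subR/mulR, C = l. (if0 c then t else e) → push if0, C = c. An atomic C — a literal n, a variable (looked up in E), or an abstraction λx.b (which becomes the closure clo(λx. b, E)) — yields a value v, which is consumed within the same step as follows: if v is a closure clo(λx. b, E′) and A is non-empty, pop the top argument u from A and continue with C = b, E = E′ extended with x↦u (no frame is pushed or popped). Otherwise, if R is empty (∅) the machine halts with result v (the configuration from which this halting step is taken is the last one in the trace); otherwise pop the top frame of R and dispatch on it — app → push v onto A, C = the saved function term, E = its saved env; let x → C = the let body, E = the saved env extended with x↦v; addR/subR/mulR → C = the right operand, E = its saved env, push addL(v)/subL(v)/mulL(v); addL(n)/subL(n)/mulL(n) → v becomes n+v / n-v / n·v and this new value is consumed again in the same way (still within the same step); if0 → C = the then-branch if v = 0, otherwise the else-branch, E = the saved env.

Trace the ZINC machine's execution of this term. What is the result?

[0] <C=(((λx. ((λz. z) ((λy. y) 2))) (9 * (if0 6 then 4 else -3))) + ((7 + (0 - 1)) - -2)), E=∅, A=∅, R=∅>
[1] <C=((λx. ((λz. z) ((λy. y) 2))) (9 * (if0 6 then 4 else -3))), E=∅, A=∅, R=[addR]>
[2] <C=(9 * (if0 6 then 4 else -3)), E=∅, A=∅, R=[app :: addR]>
[3] <C=9, E=∅, A=∅, R=[mulR :: app :: addR]>
[4] <C=(if0 6 then 4 else -3), E=∅, A=∅, R=[mulL(9) :: app :: addR]>
[5] <C=6, E=∅, A=∅, R=[if0 :: mulL(9) :: app :: addR]>
[6] <C=-3, E=∅, A=∅, R=[mulL(9) :: app :: addR]>
[7] <C=(λx. ((λz. z) ((λy. y) 2))), E=∅, A=[-27], R=[addR]>
[8] <C=((λz. z) ((λy. y) 2)), E={x↦-27}, A=∅, R=[addR]>
[9] <C=((λy. y) 2), E={x↦-27}, A=∅, R=[app :: addR]>
[10] <C=2, E={x↦-27}, A=∅, R=[app :: app :: addR]>
[11] <C=(λy. y), E={x↦-27}, A=[2], R=[app :: addR]>
[12] <C=y, E={y↦2, x↦-27}, A=∅, R=[app :: addR]>
[13] <C=(λz. z), E={x↦-27}, A=[2], R=[addR]>
[14] <C=z, E={z↦2, x↦-27}, A=∅, R=[addR]>
[15] <C=((7 + (0 - 1)) - -2), E=∅, A=∅, R=[addL(2)]>
[16] <C=(7 + (0 - 1)), E=∅, A=∅, R=[subR :: addL(2)]>
[17] <C=7, E=∅, A=∅, R=[addR :: subR :: addL(2)]>
[18] <C=(0 - 1), E=∅, A=∅, R=[addL(7) :: subR :: addL(2)]>
[19] <C=0, E=∅, A=∅, R=[subR :: addL(7) :: subR :: addL(2)]>
[20] <C=1, E=∅, A=∅, R=[subL(0) :: addL(7) :: subR :: addL(2)]>
[21] <C=-2, E=∅, A=∅, R=[subL(6) :: addL(2)]>
→ final value 10

Answer: 10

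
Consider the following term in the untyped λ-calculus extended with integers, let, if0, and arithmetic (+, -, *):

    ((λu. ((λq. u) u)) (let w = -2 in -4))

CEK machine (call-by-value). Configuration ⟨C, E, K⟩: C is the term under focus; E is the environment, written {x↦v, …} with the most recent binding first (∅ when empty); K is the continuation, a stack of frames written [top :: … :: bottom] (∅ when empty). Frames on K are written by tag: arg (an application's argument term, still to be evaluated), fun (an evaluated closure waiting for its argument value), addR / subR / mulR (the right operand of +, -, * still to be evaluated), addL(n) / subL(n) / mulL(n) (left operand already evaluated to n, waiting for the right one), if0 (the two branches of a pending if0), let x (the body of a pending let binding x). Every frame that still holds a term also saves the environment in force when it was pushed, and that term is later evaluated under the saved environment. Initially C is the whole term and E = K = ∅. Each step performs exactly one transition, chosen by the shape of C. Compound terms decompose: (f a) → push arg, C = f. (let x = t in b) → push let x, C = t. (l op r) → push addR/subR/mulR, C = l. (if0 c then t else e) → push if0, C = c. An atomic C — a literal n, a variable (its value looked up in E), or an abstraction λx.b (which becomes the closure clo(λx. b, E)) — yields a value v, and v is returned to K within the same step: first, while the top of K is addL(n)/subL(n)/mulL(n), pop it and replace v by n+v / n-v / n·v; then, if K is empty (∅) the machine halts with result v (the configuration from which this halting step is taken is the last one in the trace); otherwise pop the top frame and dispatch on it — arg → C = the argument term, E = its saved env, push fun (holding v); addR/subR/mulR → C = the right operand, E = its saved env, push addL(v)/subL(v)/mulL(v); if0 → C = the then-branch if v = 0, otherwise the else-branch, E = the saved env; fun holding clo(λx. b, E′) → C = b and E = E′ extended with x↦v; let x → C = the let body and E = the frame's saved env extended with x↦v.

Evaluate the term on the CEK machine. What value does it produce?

0. ⟨C=((λu. ((λq. u) u)) (let w = -2 in -4)); E=∅; K=∅⟩
1. ⟨C=(λu. ((λq. u) u)); E=∅; K=[arg]⟩
2. ⟨C=(let w = -2 in -4); E=∅; K=[fun]⟩
3. ⟨C=-2; E=∅; K=[let w :: fun]⟩
4. ⟨C=-4; E={w↦-2}; K=[fun]⟩
5. ⟨C=((λq. u) u); E={u↦-4}; K=∅⟩
6. ⟨C=(λq. u); E={u↦-4}; K=[arg]⟩
7. ⟨C=u; E={u↦-4}; K=[fun]⟩
8. ⟨C=u; E={q↦-4, u↦-4}; K=∅⟩
→ final value -4

Answer: -4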